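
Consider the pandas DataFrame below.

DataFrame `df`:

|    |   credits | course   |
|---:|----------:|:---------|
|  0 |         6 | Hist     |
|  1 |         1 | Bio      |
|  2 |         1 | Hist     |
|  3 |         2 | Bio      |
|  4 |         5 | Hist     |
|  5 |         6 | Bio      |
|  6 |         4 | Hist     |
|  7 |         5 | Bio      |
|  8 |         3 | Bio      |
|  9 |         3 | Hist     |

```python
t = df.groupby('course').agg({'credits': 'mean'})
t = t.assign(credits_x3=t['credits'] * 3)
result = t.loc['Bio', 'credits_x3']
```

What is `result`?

10.2

group by course, mean of credits:
        credits
course         
Bio         3.4
Hist        3.8
add column credits_x3 = t['credits'] * 3:
        credits  credits_x3
course                     
Bio         3.4        10.2
Hist        3.8        11.4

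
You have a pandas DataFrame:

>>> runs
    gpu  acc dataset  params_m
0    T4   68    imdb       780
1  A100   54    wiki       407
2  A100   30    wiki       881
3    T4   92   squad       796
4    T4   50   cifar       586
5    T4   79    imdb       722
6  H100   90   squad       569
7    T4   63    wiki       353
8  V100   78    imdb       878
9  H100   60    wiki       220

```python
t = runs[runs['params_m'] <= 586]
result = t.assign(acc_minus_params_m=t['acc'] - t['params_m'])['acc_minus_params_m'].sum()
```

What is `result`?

-1818

filter rows where params_m <= 586:
    gpu  acc dataset  params_m
1  A100   54    wiki       407
4    T4   50   cifar       586
6  H100   90   squad       569
7    T4   63    wiki       353
9  H100   60    wiki       220
add column acc_minus_params_m = t['acc'] - t['params_m']:
    gpu  acc dataset  params_m  acc_minus_params_m
1  A100   54    wiki       407                -353
4    T4   50   cifar       586                -536
6  H100   90   squad       569                -479
7    T4   63    wiki       353                -290
9  H100   60    wiki       220                -160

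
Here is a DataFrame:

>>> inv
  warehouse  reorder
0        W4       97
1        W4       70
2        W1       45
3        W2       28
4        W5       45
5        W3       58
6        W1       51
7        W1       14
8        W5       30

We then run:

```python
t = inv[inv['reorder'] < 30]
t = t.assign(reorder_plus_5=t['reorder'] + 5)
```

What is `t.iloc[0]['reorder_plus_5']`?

filter rows where reorder < 30:
  warehouse  reorder
3        W2       28
7        W1       14
add column reorder_plus_5 = t['reorder'] + 5:
  warehouse  reorder  reorder_plus_5
3        W2       28              33
7        W1       14              19

33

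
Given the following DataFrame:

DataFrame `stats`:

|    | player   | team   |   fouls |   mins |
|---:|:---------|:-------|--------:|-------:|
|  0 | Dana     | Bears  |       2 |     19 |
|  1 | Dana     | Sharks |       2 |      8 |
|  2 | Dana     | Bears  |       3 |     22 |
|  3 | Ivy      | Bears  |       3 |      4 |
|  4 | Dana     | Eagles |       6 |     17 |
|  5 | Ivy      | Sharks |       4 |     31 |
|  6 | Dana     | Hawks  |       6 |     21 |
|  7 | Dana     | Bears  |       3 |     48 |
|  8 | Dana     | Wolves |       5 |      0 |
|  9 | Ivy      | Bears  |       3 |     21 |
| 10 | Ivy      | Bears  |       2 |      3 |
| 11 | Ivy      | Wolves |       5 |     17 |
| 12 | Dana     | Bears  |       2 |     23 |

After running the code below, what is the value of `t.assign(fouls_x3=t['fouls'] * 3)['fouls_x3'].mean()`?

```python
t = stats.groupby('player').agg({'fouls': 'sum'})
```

69.0

group by player, sum of fouls:
        fouls
player       
Dana       29
Ivy        17
add column fouls_x3 = t['fouls'] * 3:
        fouls  fouls_x3
player                 
Dana       29        87
Ivy        17        51
Finally, mean of column 'fouls_x3' = 69.0.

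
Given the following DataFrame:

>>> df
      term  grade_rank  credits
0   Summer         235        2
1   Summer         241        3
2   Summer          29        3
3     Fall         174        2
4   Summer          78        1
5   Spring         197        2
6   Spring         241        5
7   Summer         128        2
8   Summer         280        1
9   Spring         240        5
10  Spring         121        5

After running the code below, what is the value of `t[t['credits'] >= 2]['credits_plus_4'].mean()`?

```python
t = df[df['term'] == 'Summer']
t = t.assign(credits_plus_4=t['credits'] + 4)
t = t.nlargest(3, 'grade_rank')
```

filter rows where term == 'Summer':
     term  grade_rank  credits
0  Summer         235        2
1  Summer         241        3
2  Summer          29        3
4  Summer          78        1
7  Summer         128        2
8  Summer         280        1
add column credits_plus_4 = t['credits'] + 4:
     term  grade_rank  credits  credits_plus_4
0  Summer         235        2               6
1  Summer         241        3               7
2  Summer          29        3               7
4  Summer          78        1               5
7  Summer         128        2               6
8  Summer         280        1               5
take 3 rows with largest grade_rank:
     term  grade_rank  credits  credits_plus_4
8  Summer         280        1               5
1  Summer         241        3               7
0  Summer         235        2               6
filter rows where credits >= 2:
     term  grade_rank  credits  credits_plus_4
1  Summer         241        3               7
0  Summer         235        2               6

6.5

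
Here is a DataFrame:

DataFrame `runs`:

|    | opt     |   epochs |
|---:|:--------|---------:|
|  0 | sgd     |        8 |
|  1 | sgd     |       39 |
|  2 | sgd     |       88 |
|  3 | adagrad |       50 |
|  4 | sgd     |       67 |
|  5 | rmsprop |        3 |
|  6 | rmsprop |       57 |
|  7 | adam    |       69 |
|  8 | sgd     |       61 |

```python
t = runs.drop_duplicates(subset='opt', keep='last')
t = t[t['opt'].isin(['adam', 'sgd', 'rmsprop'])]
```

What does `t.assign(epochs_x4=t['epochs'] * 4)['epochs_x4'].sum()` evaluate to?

drop duplicate opt (keep=last):
       opt  epochs
3  adagrad      50
6  rmsprop      57
7     adam      69
8      sgd      61
filter rows where opt in ['adam', 'sgd', 'rmsprop']:
       opt  epochs
6  rmsprop      57
7     adam      69
8      sgd      61
add column epochs_x4 = t['epochs'] * 4:
       opt  epochs  epochs_x4
6  rmsprop      57        228
7     adam      69        276
8      sgd      61        244
Taking the sum of column 'epochs_x4' gives 748.

748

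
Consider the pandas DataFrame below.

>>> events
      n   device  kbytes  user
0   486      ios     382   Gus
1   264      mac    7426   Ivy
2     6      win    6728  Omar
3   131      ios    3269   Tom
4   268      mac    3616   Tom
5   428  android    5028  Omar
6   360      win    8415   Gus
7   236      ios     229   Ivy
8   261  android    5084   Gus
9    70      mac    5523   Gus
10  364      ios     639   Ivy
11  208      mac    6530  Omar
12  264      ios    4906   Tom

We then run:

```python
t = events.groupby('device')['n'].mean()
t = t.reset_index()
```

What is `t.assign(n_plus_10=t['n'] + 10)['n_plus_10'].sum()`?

group by device, mean of n:
device
android    344.5
ios        296.2
mac        202.5
win        183.0
Name: n, dtype: float64
reset_index():
    device      n
0  android  344.5
1      ios  296.2
2      mac  202.5
3      win  183.0
add column n_plus_10 = t['n'] + 10:
    device      n  n_plus_10
0  android  344.5      354.5
1      ios  296.2      306.2
2      mac  202.5      212.5
3      win  183.0      193.0
The sum of column 'n_plus_10' is 1066.2.

1066.2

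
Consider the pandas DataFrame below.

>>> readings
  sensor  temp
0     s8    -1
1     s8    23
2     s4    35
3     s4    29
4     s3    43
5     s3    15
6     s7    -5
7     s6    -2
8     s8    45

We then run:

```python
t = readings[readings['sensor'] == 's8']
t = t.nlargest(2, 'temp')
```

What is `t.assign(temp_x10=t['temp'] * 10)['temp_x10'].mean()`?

filter rows where sensor == 's8':
  sensor  temp
0     s8    -1
1     s8    23
8     s8    45
take 2 rows with largest temp:
  sensor  temp
8     s8    45
1     s8    23
add column temp_x10 = t['temp'] * 10:
  sensor  temp  temp_x10
8     s8    45       450
1     s8    23       230

340.0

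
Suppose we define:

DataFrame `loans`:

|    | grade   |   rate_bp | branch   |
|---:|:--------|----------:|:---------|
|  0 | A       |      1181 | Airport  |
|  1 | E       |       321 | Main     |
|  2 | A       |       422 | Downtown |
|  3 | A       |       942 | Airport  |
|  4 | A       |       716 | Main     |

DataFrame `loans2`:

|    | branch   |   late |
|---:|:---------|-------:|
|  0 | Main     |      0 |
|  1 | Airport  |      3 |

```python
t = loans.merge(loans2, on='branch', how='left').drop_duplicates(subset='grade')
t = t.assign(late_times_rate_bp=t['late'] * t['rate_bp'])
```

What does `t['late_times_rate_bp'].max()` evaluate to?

merge on 'branch' (how='left') → 5 rows:
  grade  rate_bp    branch  late
0     A     1181   Airport   3.0
1     E      321      Main   0.0
2     A      422  Downtown   NaN
3     A      942   Airport   3.0
4     A      716      Main   0.0
drop duplicate grade (keep=first):
  grade  rate_bp   branch  late
0     A     1181  Airport   3.0
1     E      321     Main   0.0
add column late_times_rate_bp = t['late'] * t['rate_bp']:
  grade  rate_bp   branch  late  late_times_rate_bp
0     A     1181  Airport   3.0              3543.0
1     E      321     Main   0.0                 0.0

3543.0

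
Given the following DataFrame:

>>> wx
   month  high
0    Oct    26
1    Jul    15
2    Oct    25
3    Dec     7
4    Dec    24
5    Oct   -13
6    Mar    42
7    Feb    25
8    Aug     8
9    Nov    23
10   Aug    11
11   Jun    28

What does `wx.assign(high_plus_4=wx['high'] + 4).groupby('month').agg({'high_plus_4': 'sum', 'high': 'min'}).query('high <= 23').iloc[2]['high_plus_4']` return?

add column high_plus_4 = wx['high'] + 4:
   month  high  high_plus_4
0    Oct    26           30
1    Jul    15           19
2    Oct    25           29
3    Dec     7           11
4    Dec    24           28
5    Oct   -13           -9
6    Mar    42           46
7    Feb    25           29
8    Aug     8           12
9    Nov    23           27
10   Aug    11           15
11   Jun    28           32
group by month: sum(high_plus_4), min(high):
       high_plus_4  high
month                   
Aug             27     8
Dec             39     7
Feb             29    25
Jul             19    15
Jun             32    28
Mar             46    42
Nov             27    23
Oct             50   -13
filter rows where high <= 23:
       high_plus_4  high
month                   
Aug             27     8
Dec             39     7
Jul             19    15
Nov             27    23
Oct             50   -13
The value at position 2, column 'high_plus_4' is 19.

19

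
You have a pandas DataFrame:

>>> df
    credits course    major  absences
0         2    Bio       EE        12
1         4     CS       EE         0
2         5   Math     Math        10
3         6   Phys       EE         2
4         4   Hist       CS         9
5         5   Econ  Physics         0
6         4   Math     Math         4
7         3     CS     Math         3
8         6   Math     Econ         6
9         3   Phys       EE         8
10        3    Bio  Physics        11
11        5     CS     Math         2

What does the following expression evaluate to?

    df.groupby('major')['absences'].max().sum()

48

group by major, max of absences:
major
CS          9
EE         12
Econ        6
Math       10
Physics    11
Name: absences, dtype: int64
sum of the resulting series → 48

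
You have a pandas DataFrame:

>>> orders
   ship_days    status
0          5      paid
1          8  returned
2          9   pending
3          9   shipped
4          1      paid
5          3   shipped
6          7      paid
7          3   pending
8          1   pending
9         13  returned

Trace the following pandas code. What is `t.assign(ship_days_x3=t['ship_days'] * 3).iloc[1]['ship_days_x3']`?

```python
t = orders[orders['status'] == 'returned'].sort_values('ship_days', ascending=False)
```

24

filter rows where status == 'returned':
   ship_days    status
1          8  returned
9         13  returned
sort by ship_days descending:
   ship_days    status
9         13  returned
1          8  returned
add column ship_days_x3 = t['ship_days'] * 3:
   ship_days    status  ship_days_x3
9         13  returned            39
1          8  returned            24
Finally, value at position 1, column 'ship_days_x3' = 24.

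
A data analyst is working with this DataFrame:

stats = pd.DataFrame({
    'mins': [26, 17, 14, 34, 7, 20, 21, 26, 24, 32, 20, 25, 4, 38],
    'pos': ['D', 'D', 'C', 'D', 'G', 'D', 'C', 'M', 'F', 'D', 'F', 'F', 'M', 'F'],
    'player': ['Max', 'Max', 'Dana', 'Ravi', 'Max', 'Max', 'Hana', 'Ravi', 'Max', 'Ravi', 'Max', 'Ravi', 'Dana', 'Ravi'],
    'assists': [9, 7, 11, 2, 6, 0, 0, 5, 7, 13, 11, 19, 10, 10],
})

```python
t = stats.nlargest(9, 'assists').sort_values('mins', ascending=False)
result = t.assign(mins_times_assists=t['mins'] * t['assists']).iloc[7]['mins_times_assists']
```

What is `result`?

take 9 rows with largest assists:
    mins pos player  assists
11    25   F   Ravi       19
9     32   D   Ravi       13
2     14   C   Dana       11
10    20   F    Max       11
12     4   M   Dana       10
13    38   F   Ravi       10
0     26   D    Max        9
1     17   D    Max        7
8     24   F    Max        7
sort by mins descending:
    mins pos player  assists
13    38   F   Ravi       10
9     32   D   Ravi       13
0     26   D    Max        9
11    25   F   Ravi       19
8     24   F    Max        7
10    20   F    Max       11
1     17   D    Max        7
2     14   C   Dana       11
12     4   M   Dana       10
add column mins_times_assists = t['mins'] * t['assists']:
    mins pos player  assists  mins_times_assists
13    38   F   Ravi       10                 380
9     32   D   Ravi       13                 416
0     26   D    Max        9                 234
11    25   F   Ravi       19                 475
8     24   F    Max        7                 168
10    20   F    Max       11                 220
1     17   D    Max        7                 119
2     14   C   Dana       11                 154
12     4   M   Dana       10                  40

154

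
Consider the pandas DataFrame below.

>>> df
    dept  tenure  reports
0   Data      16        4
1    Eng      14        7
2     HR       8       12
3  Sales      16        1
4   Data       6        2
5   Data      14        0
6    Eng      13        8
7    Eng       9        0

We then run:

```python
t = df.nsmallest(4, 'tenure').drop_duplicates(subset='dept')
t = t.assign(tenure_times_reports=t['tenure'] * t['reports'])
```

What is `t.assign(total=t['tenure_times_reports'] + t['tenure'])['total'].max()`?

take 4 rows with smallest tenure:
   dept  tenure  reports
4  Data       6        2
2    HR       8       12
7   Eng       9        0
6   Eng      13        8
drop duplicate dept (keep=first):
   dept  tenure  reports
4  Data       6        2
2    HR       8       12
7   Eng       9        0
add column tenure_times_reports = t['tenure'] * t['reports']:
   dept  tenure  reports  tenure_times_reports
4  Data       6        2                    12
2    HR       8       12                    96
7   Eng       9        0                     0
add column total = t['tenure_times_reports'] + t['tenure']:
   dept  tenure  reports  tenure_times_reports  total
4  Data       6        2                    12     18
2    HR       8       12                    96    104
7   Eng       9        0                     0      9
Reading off the max of column 'total', we get 104.

104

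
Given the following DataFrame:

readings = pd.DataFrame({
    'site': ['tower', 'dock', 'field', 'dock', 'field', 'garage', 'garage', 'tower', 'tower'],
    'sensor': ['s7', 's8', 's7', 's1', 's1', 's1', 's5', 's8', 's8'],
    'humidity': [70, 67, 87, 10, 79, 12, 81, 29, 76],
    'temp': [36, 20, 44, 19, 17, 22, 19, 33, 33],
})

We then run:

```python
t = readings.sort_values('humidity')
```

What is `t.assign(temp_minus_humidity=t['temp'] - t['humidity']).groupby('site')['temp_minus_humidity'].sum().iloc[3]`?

-73

sort by humidity:
     site sensor  humidity  temp
3    dock     s1        10    19
5  garage     s1        12    22
7   tower     s8        29    33
1    dock     s8        67    20
0   tower     s7        70    36
8   tower     s8        76    33
4   field     s1        79    17
6  garage     s5        81    19
2   field     s7        87    44
add column temp_minus_humidity = t['temp'] - t['humidity']:
     site sensor  humidity  temp  temp_minus_humidity
3    dock     s1        10    19                    9
5  garage     s1        12    22                   10
7   tower     s8        29    33                    4
1    dock     s8        67    20                  -47
0   tower     s7        70    36                  -34
8   tower     s8        76    33                  -43
4   field     s1        79    17                  -62
6  garage     s5        81    19                  -62
2   field     s7        87    44                  -43
group by site, sum of temp_minus_humidity:
site
dock      -38
field    -105
garage    -52
tower     -73
Name: temp_minus_humidity, dtype: int64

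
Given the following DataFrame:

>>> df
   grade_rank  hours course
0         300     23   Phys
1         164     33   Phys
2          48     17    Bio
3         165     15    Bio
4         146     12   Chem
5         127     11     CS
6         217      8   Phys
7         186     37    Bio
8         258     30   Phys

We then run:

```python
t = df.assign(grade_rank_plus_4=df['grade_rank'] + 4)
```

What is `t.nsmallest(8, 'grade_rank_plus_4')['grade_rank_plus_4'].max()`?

add column grade_rank_plus_4 = df['grade_rank'] + 4:
   grade_rank  hours course  grade_rank_plus_4
0         300     23   Phys                304
1         164     33   Phys                168
2          48     17    Bio                 52
3         165     15    Bio                169
4         146     12   Chem                150
5         127     11     CS                131
6         217      8   Phys                221
7         186     37    Bio                190
8         258     30   Phys                262
take 8 rows with smallest grade_rank_plus_4:
   grade_rank  hours course  grade_rank_plus_4
2          48     17    Bio                 52
5         127     11     CS                131
4         146     12   Chem                150
1         164     33   Phys                168
3         165     15    Bio                169
7         186     37    Bio                190
6         217      8   Phys                221
8         258     30   Phys                262
So max() = 262.

262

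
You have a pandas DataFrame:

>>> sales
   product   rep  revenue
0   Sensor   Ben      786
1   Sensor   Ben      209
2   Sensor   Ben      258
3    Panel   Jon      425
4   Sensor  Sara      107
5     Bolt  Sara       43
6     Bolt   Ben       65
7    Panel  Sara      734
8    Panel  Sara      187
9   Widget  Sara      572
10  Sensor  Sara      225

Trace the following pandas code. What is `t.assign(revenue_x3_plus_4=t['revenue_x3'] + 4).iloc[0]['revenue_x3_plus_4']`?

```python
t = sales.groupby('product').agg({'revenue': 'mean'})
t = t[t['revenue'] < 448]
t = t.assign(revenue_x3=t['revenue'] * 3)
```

group by product, mean of revenue:
            revenue
product            
Bolt      54.000000
Panel    448.666667
Sensor   317.000000
Widget   572.000000
filter rows where revenue < 448:
         revenue
product         
Bolt        54.0
Sensor     317.0
add column revenue_x3 = t['revenue'] * 3:
         revenue  revenue_x3
product                     
Bolt        54.0       162.0
Sensor     317.0       951.0
add column revenue_x3_plus_4 = t['revenue_x3'] + 4:
         revenue  revenue_x3  revenue_x3_plus_4
product                                        
Bolt        54.0       162.0              166.0
Sensor     317.0       951.0              955.0
value at position 0, column 'revenue_x3_plus_4' → 166.0

166.0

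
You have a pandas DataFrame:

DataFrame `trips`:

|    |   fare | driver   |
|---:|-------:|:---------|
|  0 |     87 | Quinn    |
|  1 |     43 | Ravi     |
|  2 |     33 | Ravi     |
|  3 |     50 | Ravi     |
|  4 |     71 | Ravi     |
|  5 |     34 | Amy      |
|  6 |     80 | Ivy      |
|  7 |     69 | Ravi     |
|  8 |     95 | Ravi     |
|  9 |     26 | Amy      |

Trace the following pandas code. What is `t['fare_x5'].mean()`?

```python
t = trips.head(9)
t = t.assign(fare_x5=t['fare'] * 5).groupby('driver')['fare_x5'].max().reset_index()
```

370.0

take first 9 rows:
   fare driver
0    87  Quinn
1    43   Ravi
2    33   Ravi
3    50   Ravi
4    71   Ravi
5    34    Amy
6    80    Ivy
7    69   Ravi
8    95   Ravi
add column fare_x5 = t['fare'] * 5:
   fare driver  fare_x5
0    87  Quinn      435
1    43   Ravi      215
2    33   Ravi      165
3    50   Ravi      250
4    71   Ravi      355
5    34    Amy      170
6    80    Ivy      400
7    69   Ravi      345
8    95   Ravi      475
group by driver, max of fare_x5:
driver
Amy      170
Ivy      400
Quinn    435
Ravi     475
Name: fare_x5, dtype: int64
reset_index():
  driver  fare_x5
0    Amy      170
1    Ivy      400
2  Quinn      435
3   Ravi      475
The mean of column 'fare_x5' is 370.0.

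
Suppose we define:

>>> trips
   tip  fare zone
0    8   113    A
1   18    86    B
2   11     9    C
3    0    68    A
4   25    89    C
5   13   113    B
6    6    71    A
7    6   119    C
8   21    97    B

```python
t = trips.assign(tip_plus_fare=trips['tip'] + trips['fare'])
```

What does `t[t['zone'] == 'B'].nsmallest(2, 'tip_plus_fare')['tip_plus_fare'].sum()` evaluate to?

222

add column tip_plus_fare = trips['tip'] + trips['fare']:
   tip  fare zone  tip_plus_fare
0    8   113    A            121
1   18    86    B            104
2   11     9    C             20
3    0    68    A             68
4   25    89    C            114
5   13   113    B            126
6    6    71    A             77
7    6   119    C            125
8   21    97    B            118
filter rows where zone == 'B':
   tip  fare zone  tip_plus_fare
1   18    86    B            104
5   13   113    B            126
8   21    97    B            118
take 2 rows with smallest tip_plus_fare:
   tip  fare zone  tip_plus_fare
1   18    86    B            104
8   21    97    B            118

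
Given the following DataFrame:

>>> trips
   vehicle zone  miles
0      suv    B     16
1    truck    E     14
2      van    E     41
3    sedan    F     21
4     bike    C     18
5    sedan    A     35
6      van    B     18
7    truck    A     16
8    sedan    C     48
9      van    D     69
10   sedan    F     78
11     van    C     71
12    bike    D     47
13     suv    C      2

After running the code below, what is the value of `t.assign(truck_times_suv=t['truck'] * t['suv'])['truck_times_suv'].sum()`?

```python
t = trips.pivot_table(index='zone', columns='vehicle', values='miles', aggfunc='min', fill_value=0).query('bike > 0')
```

0

pivot: rows=zone, cols=vehicle, min(miles):
vehicle  bike  sedan  suv  truck  van
zone                                 
A           0     35    0     16    0
B           0      0   16      0   18
C          18     48    2      0   71
D          47      0    0      0   69
E           0      0    0     14   41
F           0     21    0      0    0
filter rows where bike > 0:
vehicle  bike  sedan  suv  truck  van
zone                                 
C          18     48    2      0   71
D          47      0    0      0   69
add column truck_times_suv = t['truck'] * t['suv']:
vehicle  bike  sedan  suv  truck  van  truck_times_suv
zone                                                  
C          18     48    2      0   71                0
D          47      0    0      0   69                0
Then the sum of column 'truck_times_suv': 0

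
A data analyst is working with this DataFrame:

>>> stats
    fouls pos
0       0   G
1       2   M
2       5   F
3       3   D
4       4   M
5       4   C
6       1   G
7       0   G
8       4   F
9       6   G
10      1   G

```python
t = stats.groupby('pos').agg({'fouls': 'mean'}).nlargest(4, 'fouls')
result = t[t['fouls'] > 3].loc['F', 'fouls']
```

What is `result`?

group by pos, mean of fouls:
     fouls
pos       
C      4.0
D      3.0
F      4.5
G      1.6
M      3.0
take 4 rows with largest fouls:
     fouls
pos       
F      4.5
C      4.0
D      3.0
M      3.0
filter rows where fouls > 3:
     fouls
pos       
F      4.5
C      4.0
Taking the value at row 'F', column 'fouls' gives 4.5.

4.5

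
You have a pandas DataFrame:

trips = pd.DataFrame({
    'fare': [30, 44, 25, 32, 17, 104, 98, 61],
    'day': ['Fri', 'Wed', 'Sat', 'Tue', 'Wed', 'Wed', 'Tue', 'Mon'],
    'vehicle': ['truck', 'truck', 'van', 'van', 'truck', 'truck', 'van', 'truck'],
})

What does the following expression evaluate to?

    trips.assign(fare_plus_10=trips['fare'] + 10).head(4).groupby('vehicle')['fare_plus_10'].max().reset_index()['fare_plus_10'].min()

add column fare_plus_10 = trips['fare'] + 10:
   fare  day vehicle  fare_plus_10
0    30  Fri   truck            40
1    44  Wed   truck            54
2    25  Sat     van            35
3    32  Tue     van            42
4    17  Wed   truck            27
5   104  Wed   truck           114
6    98  Tue     van           108
7    61  Mon   truck            71
take first 4 rows:
   fare  day vehicle  fare_plus_10
0    30  Fri   truck            40
1    44  Wed   truck            54
2    25  Sat     van            35
3    32  Tue     van            42
group by vehicle, max of fare_plus_10:
vehicle
truck    54
van      42
Name: fare_plus_10, dtype: int64
reset_index():
  vehicle  fare_plus_10
0   truck            54
1     van            42
The min of column 'fare_plus_10' is 42.

42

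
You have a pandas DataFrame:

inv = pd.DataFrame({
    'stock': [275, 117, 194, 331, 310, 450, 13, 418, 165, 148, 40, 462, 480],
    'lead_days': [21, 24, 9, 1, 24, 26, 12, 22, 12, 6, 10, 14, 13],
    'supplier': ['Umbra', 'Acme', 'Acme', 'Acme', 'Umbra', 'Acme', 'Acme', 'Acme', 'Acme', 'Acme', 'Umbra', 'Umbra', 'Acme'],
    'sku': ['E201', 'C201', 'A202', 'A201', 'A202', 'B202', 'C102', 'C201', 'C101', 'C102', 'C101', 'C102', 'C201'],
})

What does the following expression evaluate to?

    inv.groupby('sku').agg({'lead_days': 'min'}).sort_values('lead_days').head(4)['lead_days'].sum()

26

group by sku, min of lead_days:
      lead_days
sku            
A201          1
A202          9
B202         26
C101         10
C102          6
C201         13
E201         21
sort by lead_days:
      lead_days
sku            
A201          1
C102          6
A202          9
C101         10
C201         13
E201         21
B202         26
take first 4 rows:
      lead_days
sku            
A201          1
C102          6
A202          9
C101         10
Then the sum of column 'lead_days': 26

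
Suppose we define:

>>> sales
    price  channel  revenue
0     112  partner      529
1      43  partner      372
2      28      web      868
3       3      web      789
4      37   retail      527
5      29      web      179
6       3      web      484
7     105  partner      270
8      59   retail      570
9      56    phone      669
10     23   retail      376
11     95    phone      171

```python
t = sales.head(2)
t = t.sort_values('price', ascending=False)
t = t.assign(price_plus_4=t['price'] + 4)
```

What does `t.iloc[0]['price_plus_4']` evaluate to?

take first 2 rows:
   price  channel  revenue
0    112  partner      529
1     43  partner      372
sort by price descending:
   price  channel  revenue
0    112  partner      529
1     43  partner      372
add column price_plus_4 = t['price'] + 4:
   price  channel  revenue  price_plus_4
0    112  partner      529           116
1     43  partner      372            47

116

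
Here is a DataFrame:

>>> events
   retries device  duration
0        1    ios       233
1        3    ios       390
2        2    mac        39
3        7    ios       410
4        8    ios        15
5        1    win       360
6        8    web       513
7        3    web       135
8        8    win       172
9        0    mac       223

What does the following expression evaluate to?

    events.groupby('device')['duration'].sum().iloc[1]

group by device, sum of duration:
device
ios    1048
mac     262
web     648
win     532
Name: duration, dtype: int64

262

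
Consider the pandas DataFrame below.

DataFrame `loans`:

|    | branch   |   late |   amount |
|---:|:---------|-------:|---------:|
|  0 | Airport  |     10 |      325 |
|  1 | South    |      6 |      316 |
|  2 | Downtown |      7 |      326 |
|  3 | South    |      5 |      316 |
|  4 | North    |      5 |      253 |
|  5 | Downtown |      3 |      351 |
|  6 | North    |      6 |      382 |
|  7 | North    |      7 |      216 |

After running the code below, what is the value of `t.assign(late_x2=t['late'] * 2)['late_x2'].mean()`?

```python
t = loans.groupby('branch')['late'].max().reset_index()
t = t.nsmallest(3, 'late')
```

13.3333333333

group by branch, max of late:
branch
Airport     10
Downtown     7
North        7
South        6
Name: late, dtype: int64
reset_index():
     branch  late
0   Airport    10
1  Downtown     7
2     North     7
3     South     6
take 3 rows with smallest late:
     branch  late
3     South     6
1  Downtown     7
2     North     7
add column late_x2 = t['late'] * 2:
     branch  late  late_x2
3     South     6       12
1  Downtown     7       14
2     North     7       14
Taking the mean of column 'late_x2' gives 13.3333333333.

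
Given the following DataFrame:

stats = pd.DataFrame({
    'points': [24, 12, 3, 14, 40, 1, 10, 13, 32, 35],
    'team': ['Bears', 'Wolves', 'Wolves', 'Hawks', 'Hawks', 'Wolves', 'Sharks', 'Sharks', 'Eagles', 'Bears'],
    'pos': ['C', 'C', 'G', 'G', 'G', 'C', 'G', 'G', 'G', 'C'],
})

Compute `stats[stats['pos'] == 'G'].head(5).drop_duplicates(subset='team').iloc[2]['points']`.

10

filter rows where pos == 'G':
   points    team pos
2       3  Wolves   G
3      14   Hawks   G
4      40   Hawks   G
6      10  Sharks   G
7      13  Sharks   G
8      32  Eagles   G
take first 5 rows:
   points    team pos
2       3  Wolves   G
3      14   Hawks   G
4      40   Hawks   G
6      10  Sharks   G
7      13  Sharks   G
drop duplicate team (keep=first):
   points    team pos
2       3  Wolves   G
3      14   Hawks   G
6      10  Sharks   G
Taking the value at position 2, column 'points' gives 10.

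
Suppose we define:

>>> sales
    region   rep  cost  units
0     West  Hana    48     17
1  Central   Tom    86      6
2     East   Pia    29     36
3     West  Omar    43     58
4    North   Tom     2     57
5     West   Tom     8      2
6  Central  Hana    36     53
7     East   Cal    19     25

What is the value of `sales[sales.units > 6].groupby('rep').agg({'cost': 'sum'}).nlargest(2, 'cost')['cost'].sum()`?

127

filter rows where units > 6:
    region   rep  cost  units
0     West  Hana    48     17
2     East   Pia    29     36
3     West  Omar    43     58
4    North   Tom     2     57
6  Central  Hana    36     53
7     East   Cal    19     25
group by rep, sum of cost:
      cost
rep       
Cal     19
Hana    84
Omar    43
Pia     29
Tom      2
take 2 rows with largest cost:
      cost
rep       
Hana    84
Omar    43
Then the sum of column 'cost': 127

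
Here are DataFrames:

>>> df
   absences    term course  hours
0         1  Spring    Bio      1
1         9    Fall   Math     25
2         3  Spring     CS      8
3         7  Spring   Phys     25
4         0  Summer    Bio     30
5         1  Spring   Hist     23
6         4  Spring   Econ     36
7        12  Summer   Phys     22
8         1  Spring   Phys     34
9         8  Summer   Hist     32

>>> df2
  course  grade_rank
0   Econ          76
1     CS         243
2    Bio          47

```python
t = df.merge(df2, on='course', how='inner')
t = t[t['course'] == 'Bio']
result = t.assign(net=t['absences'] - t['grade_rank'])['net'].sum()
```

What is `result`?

merge on 'course' (how='inner') → 4 rows:
   absences    term course  hours  grade_rank
0         1  Spring    Bio      1          47
1         3  Spring     CS      8         243
2         0  Summer    Bio     30          47
3         4  Spring   Econ     36          76
filter rows where course == 'Bio':
   absences    term course  hours  grade_rank
0         1  Spring    Bio      1          47
2         0  Summer    Bio     30          47
add column net = t['absences'] - t['grade_rank']:
   absences    term course  hours  grade_rank  net
0         1  Spring    Bio      1          47  -46
2         0  Summer    Bio     30          47  -47
Hence -93.

-93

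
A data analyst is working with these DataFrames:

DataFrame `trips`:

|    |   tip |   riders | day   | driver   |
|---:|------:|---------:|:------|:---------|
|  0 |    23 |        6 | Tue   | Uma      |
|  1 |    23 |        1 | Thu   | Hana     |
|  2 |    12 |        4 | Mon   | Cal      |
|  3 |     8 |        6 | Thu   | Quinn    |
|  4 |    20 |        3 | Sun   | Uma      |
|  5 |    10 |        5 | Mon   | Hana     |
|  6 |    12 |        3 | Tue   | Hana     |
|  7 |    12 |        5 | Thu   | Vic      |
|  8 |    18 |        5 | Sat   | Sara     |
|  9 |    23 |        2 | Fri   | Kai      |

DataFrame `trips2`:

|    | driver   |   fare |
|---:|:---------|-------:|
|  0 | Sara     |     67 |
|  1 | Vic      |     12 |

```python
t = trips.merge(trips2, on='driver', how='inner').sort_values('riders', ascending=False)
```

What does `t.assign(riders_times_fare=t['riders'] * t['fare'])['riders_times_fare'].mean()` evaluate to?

197.5

merge on 'driver' (how='inner') → 2 rows:
   tip  riders  day driver  fare
0   12       5  Thu    Vic    12
1   18       5  Sat   Sara    67
sort by riders descending:
   tip  riders  day driver  fare
0   12       5  Thu    Vic    12
1   18       5  Sat   Sara    67
add column riders_times_fare = t['riders'] * t['fare']:
   tip  riders  day driver  fare  riders_times_fare
0   12       5  Thu    Vic    12                 60
1   18       5  Sat   Sara    67                335
Finally, mean of column 'riders_times_fare' = 197.5.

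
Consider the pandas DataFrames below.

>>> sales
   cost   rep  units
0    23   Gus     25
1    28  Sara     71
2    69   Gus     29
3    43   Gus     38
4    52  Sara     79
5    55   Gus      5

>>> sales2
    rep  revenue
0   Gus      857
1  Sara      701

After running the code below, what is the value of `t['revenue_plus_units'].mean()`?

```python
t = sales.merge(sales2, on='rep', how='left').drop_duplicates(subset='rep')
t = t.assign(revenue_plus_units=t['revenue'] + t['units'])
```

merge on 'rep' (how='left') → 6 rows:
   cost   rep  units  revenue
0    23   Gus     25      857
1    28  Sara     71      701
2    69   Gus     29      857
3    43   Gus     38      857
4    52  Sara     79      701
5    55   Gus      5      857
drop duplicate rep (keep=first):
   cost   rep  units  revenue
0    23   Gus     25      857
1    28  Sara     71      701
add column revenue_plus_units = t['revenue'] + t['units']:
   cost   rep  units  revenue  revenue_plus_units
0    23   Gus     25      857                 882
1    28  Sara     71      701                 772
Taking the mean of column 'revenue_plus_units' gives 827.0.

827.0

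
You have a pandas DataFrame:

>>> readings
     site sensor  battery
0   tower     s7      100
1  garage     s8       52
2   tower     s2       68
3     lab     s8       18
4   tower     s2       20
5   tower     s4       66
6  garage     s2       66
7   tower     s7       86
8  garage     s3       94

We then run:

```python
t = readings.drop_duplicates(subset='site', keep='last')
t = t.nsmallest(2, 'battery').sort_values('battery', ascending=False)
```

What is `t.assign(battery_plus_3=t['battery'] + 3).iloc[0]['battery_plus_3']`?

drop duplicate site (keep=last):
     site sensor  battery
3     lab     s8       18
7   tower     s7       86
8  garage     s3       94
take 2 rows with smallest battery:
    site sensor  battery
3    lab     s8       18
7  tower     s7       86
sort by battery descending:
    site sensor  battery
7  tower     s7       86
3    lab     s8       18
add column battery_plus_3 = t['battery'] + 3:
    site sensor  battery  battery_plus_3
7  tower     s7       86              89
3    lab     s8       18              21

89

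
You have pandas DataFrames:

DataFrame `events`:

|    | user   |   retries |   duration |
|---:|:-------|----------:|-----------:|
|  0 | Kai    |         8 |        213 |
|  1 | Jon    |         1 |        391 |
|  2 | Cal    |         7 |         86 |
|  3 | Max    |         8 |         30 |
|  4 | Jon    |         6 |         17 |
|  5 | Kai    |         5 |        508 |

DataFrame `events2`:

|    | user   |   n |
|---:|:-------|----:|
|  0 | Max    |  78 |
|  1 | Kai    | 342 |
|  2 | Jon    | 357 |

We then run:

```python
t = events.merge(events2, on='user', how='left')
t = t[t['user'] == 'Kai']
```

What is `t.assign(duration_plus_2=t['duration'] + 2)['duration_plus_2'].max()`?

510

merge on 'user' (how='left') → 6 rows:
  user  retries  duration      n
0  Kai        8       213  342.0
1  Jon        1       391  357.0
2  Cal        7        86    NaN
3  Max        8        30   78.0
4  Jon        6        17  357.0
5  Kai        5       508  342.0
filter rows where user == 'Kai':
  user  retries  duration      n
0  Kai        8       213  342.0
5  Kai        5       508  342.0
add column duration_plus_2 = t['duration'] + 2:
  user  retries  duration      n  duration_plus_2
0  Kai        8       213  342.0              215
5  Kai        5       508  342.0              510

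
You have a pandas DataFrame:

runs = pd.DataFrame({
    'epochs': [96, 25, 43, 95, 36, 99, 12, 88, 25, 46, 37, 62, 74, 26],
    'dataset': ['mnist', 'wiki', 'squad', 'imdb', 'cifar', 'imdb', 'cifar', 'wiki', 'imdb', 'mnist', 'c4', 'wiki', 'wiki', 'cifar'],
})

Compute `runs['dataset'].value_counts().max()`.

value_counts of dataset:
dataset
wiki     4
imdb     3
cifar    3
mnist    2
squad    1
c4       1
Name: count, dtype: int64
The max of the resulting series is 4.

4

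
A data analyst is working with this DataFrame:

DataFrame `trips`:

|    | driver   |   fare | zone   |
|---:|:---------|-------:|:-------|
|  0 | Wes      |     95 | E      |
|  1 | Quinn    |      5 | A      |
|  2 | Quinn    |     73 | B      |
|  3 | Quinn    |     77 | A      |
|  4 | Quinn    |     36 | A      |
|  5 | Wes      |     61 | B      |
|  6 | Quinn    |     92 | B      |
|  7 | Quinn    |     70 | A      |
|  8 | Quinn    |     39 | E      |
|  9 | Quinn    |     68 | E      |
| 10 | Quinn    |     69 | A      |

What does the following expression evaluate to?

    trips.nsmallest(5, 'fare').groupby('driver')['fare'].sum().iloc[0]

take 5 rows with smallest fare:
  driver  fare zone
1  Quinn     5    A
4  Quinn    36    A
8  Quinn    39    E
5    Wes    61    B
9  Quinn    68    E
group by driver, sum of fare:
driver
Quinn    148
Wes       61
Name: fare, dtype: int64

148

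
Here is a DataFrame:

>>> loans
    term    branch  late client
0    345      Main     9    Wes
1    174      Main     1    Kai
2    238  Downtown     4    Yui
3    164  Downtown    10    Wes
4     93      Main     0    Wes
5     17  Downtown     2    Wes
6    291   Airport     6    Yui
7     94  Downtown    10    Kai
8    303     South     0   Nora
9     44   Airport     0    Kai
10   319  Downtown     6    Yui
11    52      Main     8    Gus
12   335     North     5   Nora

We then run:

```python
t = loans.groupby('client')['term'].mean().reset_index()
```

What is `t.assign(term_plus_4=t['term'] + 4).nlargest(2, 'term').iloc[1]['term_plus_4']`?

group by client, mean of term:
client
Gus      52.000000
Kai     104.000000
Nora    319.000000
Wes     154.750000
Yui     282.666667
Name: term, dtype: float64
reset_index():
  client        term
0    Gus   52.000000
1    Kai  104.000000
2   Nora  319.000000
3    Wes  154.750000
4    Yui  282.666667
add column term_plus_4 = t['term'] + 4:
  client        term  term_plus_4
0    Gus   52.000000    56.000000
1    Kai  104.000000   108.000000
2   Nora  319.000000   323.000000
3    Wes  154.750000   158.750000
4    Yui  282.666667   286.666667
take 2 rows with largest term:
  client        term  term_plus_4
2   Nora  319.000000   323.000000
4    Yui  282.666667   286.666667

286.666666667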